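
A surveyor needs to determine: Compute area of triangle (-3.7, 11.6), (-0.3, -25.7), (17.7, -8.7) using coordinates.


Area = |x_A(y_B-y_C) + x_B(y_C-y_A) + x_C(y_A-y_B)|/2
= |62.9 + 6.09 + 660.21|/2
= 729.2/2 = 364.6

364.6


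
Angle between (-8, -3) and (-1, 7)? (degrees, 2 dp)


u.v = -13, |u| = sqrt(73) = 8.544, |v| = sqrt(50) = 7.0711
cos(theta) = u.v/(|u||v|) = -13/sqrt(3650) = -0.215178
theta = acos(-0.215178) = 102.43 degrees

102.43 degrees


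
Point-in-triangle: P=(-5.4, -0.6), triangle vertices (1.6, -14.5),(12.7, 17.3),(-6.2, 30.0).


Cross products: AB x AP = 376.89, BC x BP = 568.18, CA x CP = -203.08
All same sign? no

No, outside


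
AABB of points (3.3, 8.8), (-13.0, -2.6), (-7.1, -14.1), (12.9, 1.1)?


x range: [-13, 12.9]
y range: [-14.1, 8.8]
Bounding box: (-13,-14.1) to (12.9,8.8)

(-13,-14.1) to (12.9,8.8)


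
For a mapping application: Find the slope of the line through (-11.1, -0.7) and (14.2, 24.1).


slope = (y2-y1)/(x2-x1) = (24.1-(-0.7))/(14.2-(-11.1)) = 24.8/25.3 = 0.9802

0.9802


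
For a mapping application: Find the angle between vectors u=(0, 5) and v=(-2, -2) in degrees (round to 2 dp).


u.v = -10, |u| = sqrt(25) = 5, |v| = sqrt(8) = 2.8284
cos(theta) = u.v/(|u||v|) = -10/sqrt(200) = -0.707107
theta = acos(-0.707107) = 135 degrees

135 degrees


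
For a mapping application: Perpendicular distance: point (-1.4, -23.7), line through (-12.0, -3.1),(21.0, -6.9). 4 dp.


|cross product| = 639.52
|line direction| = sqrt(1103.44) = 33.2181
Distance = 639.52/sqrt(1103.44) = 19.2522

19.2522


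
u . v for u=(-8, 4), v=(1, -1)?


u . v = u_x*v_x + u_y*v_y = (-8)*1 + 4*(-1)
= (-8) + (-4) = -12

-12


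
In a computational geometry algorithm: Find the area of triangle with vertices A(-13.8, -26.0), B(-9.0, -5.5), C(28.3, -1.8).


Area = |x_A(y_B-y_C) + x_B(y_C-y_A) + x_C(y_A-y_B)|/2
= |51.06 + (-217.8) + (-580.15)|/2
= 746.89/2 = 373.445

373.445


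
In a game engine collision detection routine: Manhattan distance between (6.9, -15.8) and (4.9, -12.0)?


|6.9-4.9| + |(-15.8)-(-12)| = 2 + 3.8 = 5.8

5.8


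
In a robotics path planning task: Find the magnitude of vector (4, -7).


|u| = sqrt(4^2 + (-7)^2) = sqrt(65) = 8.0623

8.0623


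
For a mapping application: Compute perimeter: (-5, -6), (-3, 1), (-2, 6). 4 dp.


Sides: (-5, -6)->(-3, 1): sqrt(53) = 7.28011, (-3, 1)->(-2, 6): sqrt(26) = 5.09902, (-2, 6)->(-5, -6): sqrt(153) = 12.369317
Sum = 24.748447
Perimeter = 24.7484

24.7484


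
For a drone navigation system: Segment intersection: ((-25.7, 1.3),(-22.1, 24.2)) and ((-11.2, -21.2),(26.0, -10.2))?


Cross products: d1=996.5, d2=1808.78, d3=-413.05, d4=-1225.33
d1*d2 < 0 and d3*d4 < 0? no

No, they don't intersect


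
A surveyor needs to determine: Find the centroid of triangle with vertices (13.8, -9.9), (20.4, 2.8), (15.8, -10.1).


Centroid = ((x_A+x_B+x_C)/3, (y_A+y_B+y_C)/3)
= ((13.8+20.4+15.8)/3, ((-9.9)+2.8+(-10.1))/3)
= (16.6667, -5.7333)

(16.6667, -5.7333)


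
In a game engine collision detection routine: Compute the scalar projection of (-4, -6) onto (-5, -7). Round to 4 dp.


u.v = 62, |v| = sqrt(74) = 8.6023
Scalar projection = u.v / |v| = 62 / sqrt(74) = 7.2074

7.2074


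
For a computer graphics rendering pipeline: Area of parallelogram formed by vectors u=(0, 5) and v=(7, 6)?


|u x v| = |0*6 - 5*7|
= |0 - 35| = 35

35


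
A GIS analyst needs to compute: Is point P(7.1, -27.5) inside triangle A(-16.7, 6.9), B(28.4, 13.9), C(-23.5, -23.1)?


Cross products: AB x AP = -1718.04, BC x BP = 1360.56, CA x CP = -947.92
All same sign? no

No, outside


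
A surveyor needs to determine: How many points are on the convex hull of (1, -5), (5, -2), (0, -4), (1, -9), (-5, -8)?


Convex hull vertices (CCW): (-5, -8), (1, -9), (5, -2), (0, -4)
Count = 4

4


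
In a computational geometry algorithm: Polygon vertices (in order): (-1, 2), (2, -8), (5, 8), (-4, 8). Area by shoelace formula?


Shoelace sum: ((-1)*(-8) - 2*2) + (2*8 - 5*(-8)) + (5*8 - (-4)*8) + ((-4)*2 - (-1)*8)
= 132
Area = |132|/2 = 66

66


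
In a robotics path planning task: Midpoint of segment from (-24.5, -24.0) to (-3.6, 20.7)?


M = (((-24.5)+(-3.6))/2, ((-24)+20.7)/2)
= (-14.05, -1.65)

(-14.05, -1.65)


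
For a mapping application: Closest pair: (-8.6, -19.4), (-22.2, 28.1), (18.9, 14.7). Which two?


d(P0,P1) = 49.4086, d(P0,P2) = 43.8071, d(P1,P2) = 43.2293
Closest: P1 and P2

Closest pair: (-22.2, 28.1) and (18.9, 14.7), distance = 43.2293


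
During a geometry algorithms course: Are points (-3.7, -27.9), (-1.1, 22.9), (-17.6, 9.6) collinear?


Cross product: ((-1.1)-(-3.7))*(9.6-(-27.9)) - (22.9-(-27.9))*((-17.6)-(-3.7))
= 803.62

No, not collinear


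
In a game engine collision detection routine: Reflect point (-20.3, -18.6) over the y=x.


Reflection over y=x: (x,y) -> (y,x)
(-20.3, -18.6) -> (-18.6, -20.3)

(-18.6, -20.3)


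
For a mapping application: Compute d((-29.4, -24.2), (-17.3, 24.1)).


dx=12.1, dy=48.3
d^2 = 12.1^2 + 48.3^2 = 2479.3
d = sqrt(2479.3) = 49.7926

49.7926


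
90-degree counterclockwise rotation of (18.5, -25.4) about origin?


90° CCW: (x,y) -> (-y, x)
(18.5,-25.4) -> (25.4, 18.5)

(25.4, 18.5)


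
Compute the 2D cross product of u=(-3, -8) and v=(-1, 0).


u x v = u_x*v_y - u_y*v_x = (-3)*0 - (-8)*(-1)
= 0 - 8 = -8

-8


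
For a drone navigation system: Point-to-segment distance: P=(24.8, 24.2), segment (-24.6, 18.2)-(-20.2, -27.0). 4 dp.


Project P onto AB: t = 0 (clamped to [0,1])
Closest point on segment: (-24.6, 18.2)
Distance: 49.763

49.763


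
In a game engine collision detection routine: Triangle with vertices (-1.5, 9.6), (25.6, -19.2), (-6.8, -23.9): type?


Side lengths squared: AB^2=1563.85, BC^2=1071.85, CA^2=1150.34
Sorted: [1071.85, 1150.34, 1563.85]
By sides: Scalene, By angles: Acute

Scalene, Acute


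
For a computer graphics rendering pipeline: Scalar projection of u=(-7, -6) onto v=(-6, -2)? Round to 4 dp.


u.v = 54, |v| = sqrt(40) = 6.3246
Scalar projection = u.v / |v| = 54 / sqrt(40) = 8.5381

8.5381


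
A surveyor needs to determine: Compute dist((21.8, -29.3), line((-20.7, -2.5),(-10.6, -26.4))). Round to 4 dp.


|cross product| = 745.07
|line direction| = sqrt(673.22) = 25.9465
Distance = 745.07/sqrt(673.22) = 28.7156

28.7156


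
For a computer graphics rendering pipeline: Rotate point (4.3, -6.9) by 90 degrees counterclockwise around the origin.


90° CCW: (x,y) -> (-y, x)
(4.3,-6.9) -> (6.9, 4.3)

(6.9, 4.3)


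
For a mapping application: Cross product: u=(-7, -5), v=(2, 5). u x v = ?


u x v = u_x*v_y - u_y*v_x = (-7)*5 - (-5)*2
= (-35) - (-10) = -25

-25


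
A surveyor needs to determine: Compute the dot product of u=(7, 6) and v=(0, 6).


u . v = u_x*v_x + u_y*v_y = 7*0 + 6*6
= 0 + 36 = 36

36


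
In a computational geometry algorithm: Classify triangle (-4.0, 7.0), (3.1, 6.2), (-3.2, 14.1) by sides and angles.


Side lengths squared: AB^2=51.05, BC^2=102.1, CA^2=51.05
Sorted: [51.05, 51.05, 102.1]
By sides: Isosceles, By angles: Right

Isosceles, Right


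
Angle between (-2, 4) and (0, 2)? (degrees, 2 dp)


u.v = 8, |u| = sqrt(20) = 4.4721, |v| = sqrt(4) = 2
cos(theta) = u.v/(|u||v|) = 8/sqrt(80) = 0.894427
theta = acos(0.894427) = 26.57 degrees

26.57 degrees


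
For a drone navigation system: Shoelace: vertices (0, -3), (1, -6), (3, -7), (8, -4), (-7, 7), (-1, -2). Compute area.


Shoelace sum: (0*(-6) - 1*(-3)) + (1*(-7) - 3*(-6)) + (3*(-4) - 8*(-7)) + (8*7 - (-7)*(-4)) + ((-7)*(-2) - (-1)*7) + ((-1)*(-3) - 0*(-2))
= 110
Area = |110|/2 = 55

55


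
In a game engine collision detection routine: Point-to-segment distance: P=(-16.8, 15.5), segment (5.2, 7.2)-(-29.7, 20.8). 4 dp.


Project P onto AB: t = 0.6277 (clamped to [0,1])
Closest point on segment: (-16.7076, 15.7371)
Distance: 0.2544

0.2544


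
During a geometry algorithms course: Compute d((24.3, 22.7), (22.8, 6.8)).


dx=-1.5, dy=-15.9
d^2 = (-1.5)^2 + (-15.9)^2 = 255.06
d = sqrt(255.06) = 15.9706

15.9706


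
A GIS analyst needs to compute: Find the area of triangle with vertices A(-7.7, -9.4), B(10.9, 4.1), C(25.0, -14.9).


Area = |x_A(y_B-y_C) + x_B(y_C-y_A) + x_C(y_A-y_B)|/2
= |(-146.3) + (-59.95) + (-337.5)|/2
= 543.75/2 = 271.875

271.875


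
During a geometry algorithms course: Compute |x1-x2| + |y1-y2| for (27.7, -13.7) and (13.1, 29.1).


|27.7-13.1| + |(-13.7)-29.1| = 14.6 + 42.8 = 57.4

57.4


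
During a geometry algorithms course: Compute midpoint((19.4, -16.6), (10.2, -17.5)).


M = ((19.4+10.2)/2, ((-16.6)+(-17.5))/2)
= (14.8, -17.05)

(14.8, -17.05)


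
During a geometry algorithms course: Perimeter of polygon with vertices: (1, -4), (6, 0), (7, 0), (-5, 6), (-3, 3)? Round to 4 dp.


Sides: (1, -4)->(6, 0): sqrt(41) = 6.403124, (6, 0)->(7, 0): sqrt(1) = 1, (7, 0)->(-5, 6): sqrt(180) = 13.416408, (-5, 6)->(-3, 3): sqrt(13) = 3.605551, (-3, 3)->(1, -4): sqrt(65) = 8.062258
Sum = 32.487341
Perimeter = 32.4873

32.4873


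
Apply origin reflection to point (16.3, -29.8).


Reflection over origin: (x,y) -> (-x,-y)
(16.3, -29.8) -> (-16.3, 29.8)

(-16.3, 29.8)


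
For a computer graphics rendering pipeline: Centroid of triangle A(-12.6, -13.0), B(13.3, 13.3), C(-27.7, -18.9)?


Centroid = ((x_A+x_B+x_C)/3, (y_A+y_B+y_C)/3)
= (((-12.6)+13.3+(-27.7))/3, ((-13)+13.3+(-18.9))/3)
= (-9, -6.2)

(-9, -6.2)


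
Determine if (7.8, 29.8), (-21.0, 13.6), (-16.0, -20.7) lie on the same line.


Cross product: ((-21)-7.8)*((-20.7)-29.8) - (13.6-29.8)*((-16)-7.8)
= 1068.84

No, not collinear


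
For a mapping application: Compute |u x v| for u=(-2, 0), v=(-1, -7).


|u x v| = |(-2)*(-7) - 0*(-1)|
= |14 - 0| = 14

14


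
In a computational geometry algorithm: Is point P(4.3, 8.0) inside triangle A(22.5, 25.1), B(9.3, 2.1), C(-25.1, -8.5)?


Cross products: AB x AP = -192.88, BC x BP = -255.96, CA x CP = -202.44
All same sign? yes

Yes, inside


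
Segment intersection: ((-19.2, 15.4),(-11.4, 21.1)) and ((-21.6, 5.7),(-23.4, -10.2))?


Cross products: d1=20.7, d2=134.46, d3=-61.98, d4=-175.74
d1*d2 < 0 and d3*d4 < 0? no

No, they don't intersect


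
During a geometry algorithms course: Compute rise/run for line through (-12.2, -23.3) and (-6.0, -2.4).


slope = (y2-y1)/(x2-x1) = ((-2.4)-(-23.3))/((-6)-(-12.2)) = 20.9/6.2 = 3.371

3.371


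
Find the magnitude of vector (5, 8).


|u| = sqrt(5^2 + 8^2) = sqrt(89) = 9.434

9.434


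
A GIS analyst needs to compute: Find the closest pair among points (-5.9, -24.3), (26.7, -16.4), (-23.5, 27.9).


d(P0,P1) = 33.5436, d(P0,P2) = 55.0872, d(P1,P2) = 66.9517
Closest: P0 and P1

Closest pair: (-5.9, -24.3) and (26.7, -16.4), distance = 33.5436


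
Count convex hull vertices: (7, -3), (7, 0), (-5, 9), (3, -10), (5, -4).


Convex hull vertices (CCW): (-5, 9), (3, -10), (7, -3), (7, 0)
Count = 4

4


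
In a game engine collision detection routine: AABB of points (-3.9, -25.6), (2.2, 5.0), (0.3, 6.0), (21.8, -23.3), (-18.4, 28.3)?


x range: [-18.4, 21.8]
y range: [-25.6, 28.3]
Bounding box: (-18.4,-25.6) to (21.8,28.3)

(-18.4,-25.6) to (21.8,28.3)


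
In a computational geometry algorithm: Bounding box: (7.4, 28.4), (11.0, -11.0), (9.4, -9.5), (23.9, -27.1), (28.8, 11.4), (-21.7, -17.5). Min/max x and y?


x range: [-21.7, 28.8]
y range: [-27.1, 28.4]
Bounding box: (-21.7,-27.1) to (28.8,28.4)

(-21.7,-27.1) to (28.8,28.4)


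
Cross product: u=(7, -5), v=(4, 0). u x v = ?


u x v = u_x*v_y - u_y*v_x = 7*0 - (-5)*4
= 0 - (-20) = 20

20


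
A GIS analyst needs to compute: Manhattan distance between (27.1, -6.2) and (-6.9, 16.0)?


|27.1-(-6.9)| + |(-6.2)-16| = 34 + 22.2 = 56.2

56.2


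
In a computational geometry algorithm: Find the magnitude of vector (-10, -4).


|u| = sqrt((-10)^2 + (-4)^2) = sqrt(116) = 10.7703

10.7703


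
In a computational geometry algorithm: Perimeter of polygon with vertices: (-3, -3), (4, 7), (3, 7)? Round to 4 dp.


Sides: (-3, -3)->(4, 7): sqrt(149) = 12.206556, (4, 7)->(3, 7): sqrt(1) = 1, (3, 7)->(-3, -3): sqrt(136) = 11.661904
Sum = 24.86846
Perimeter = 24.8685

24.8685


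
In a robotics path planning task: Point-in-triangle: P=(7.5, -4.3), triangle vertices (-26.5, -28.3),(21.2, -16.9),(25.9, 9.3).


Cross products: AB x AP = 757.2, BC x BP = 418.16, CA x CP = 20.8
All same sign? yes

Yes, inside


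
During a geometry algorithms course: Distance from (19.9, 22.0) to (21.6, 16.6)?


dx=1.7, dy=-5.4
d^2 = 1.7^2 + (-5.4)^2 = 32.05
d = sqrt(32.05) = 5.6613

5.6613


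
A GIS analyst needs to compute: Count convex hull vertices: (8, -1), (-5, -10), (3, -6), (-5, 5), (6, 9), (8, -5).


Convex hull vertices (CCW): (-5, -10), (8, -5), (8, -1), (6, 9), (-5, 5)
Count = 5

5


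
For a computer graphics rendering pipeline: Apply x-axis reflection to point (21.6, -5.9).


Reflection over x-axis: (x,y) -> (x,-y)
(21.6, -5.9) -> (21.6, 5.9)

(21.6, 5.9)


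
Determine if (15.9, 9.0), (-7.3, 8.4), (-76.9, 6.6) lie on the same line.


Cross product: ((-7.3)-15.9)*(6.6-9) - (8.4-9)*((-76.9)-15.9)
= 0

Yes, collinear


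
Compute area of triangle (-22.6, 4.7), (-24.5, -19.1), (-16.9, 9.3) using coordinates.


Area = |x_A(y_B-y_C) + x_B(y_C-y_A) + x_C(y_A-y_B)|/2
= |641.84 + (-112.7) + (-402.22)|/2
= 126.92/2 = 63.46

63.46


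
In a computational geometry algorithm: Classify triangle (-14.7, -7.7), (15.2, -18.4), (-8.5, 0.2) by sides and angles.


Side lengths squared: AB^2=1008.5, BC^2=907.65, CA^2=100.85
Sorted: [100.85, 907.65, 1008.5]
By sides: Scalene, By angles: Right

Scalene, Right


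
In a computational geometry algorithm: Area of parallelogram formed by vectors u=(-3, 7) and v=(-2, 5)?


|u x v| = |(-3)*5 - 7*(-2)|
= |(-15) - (-14)| = 1

1


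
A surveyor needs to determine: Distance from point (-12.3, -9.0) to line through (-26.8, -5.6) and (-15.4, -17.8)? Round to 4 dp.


|cross product| = 138.14
|line direction| = sqrt(278.8) = 16.6973
Distance = 138.14/sqrt(278.8) = 8.2732

8.2732


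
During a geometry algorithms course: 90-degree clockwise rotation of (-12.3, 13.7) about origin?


90° CW: (x,y) -> (y, -x)
(-12.3,13.7) -> (13.7, 12.3)

(13.7, 12.3)


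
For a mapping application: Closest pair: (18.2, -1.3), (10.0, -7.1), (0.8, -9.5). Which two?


d(P0,P1) = 10.0439, d(P0,P2) = 19.2354, d(P1,P2) = 9.5079
Closest: P1 and P2

Closest pair: (10.0, -7.1) and (0.8, -9.5), distance = 9.5079


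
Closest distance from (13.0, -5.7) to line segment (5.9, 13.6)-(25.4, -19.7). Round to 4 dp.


Project P onto AB: t = 0.5246 (clamped to [0,1])
Closest point on segment: (16.1289, -3.8678)
Distance: 3.6259

3.6259


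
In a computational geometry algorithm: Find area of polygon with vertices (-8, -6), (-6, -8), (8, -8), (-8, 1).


Shoelace sum: ((-8)*(-8) - (-6)*(-6)) + ((-6)*(-8) - 8*(-8)) + (8*1 - (-8)*(-8)) + ((-8)*(-6) - (-8)*1)
= 140
Area = |140|/2 = 70

70


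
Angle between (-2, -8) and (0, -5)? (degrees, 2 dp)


u.v = 40, |u| = sqrt(68) = 8.2462, |v| = sqrt(25) = 5
cos(theta) = u.v/(|u||v|) = 40/sqrt(1700) = 0.970143
theta = acos(0.970143) = 14.04 degrees

14.04 degrees


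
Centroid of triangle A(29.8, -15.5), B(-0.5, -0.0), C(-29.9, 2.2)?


Centroid = ((x_A+x_B+x_C)/3, (y_A+y_B+y_C)/3)
= ((29.8+(-0.5)+(-29.9))/3, ((-15.5)+0+2.2)/3)
= (-0.2, -4.4333)

(-0.2, -4.4333)


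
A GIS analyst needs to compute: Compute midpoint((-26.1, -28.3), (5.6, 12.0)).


M = (((-26.1)+5.6)/2, ((-28.3)+12)/2)
= (-10.25, -8.15)

(-10.25, -8.15)


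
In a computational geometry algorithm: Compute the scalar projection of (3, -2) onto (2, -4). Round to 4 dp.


u.v = 14, |v| = sqrt(20) = 4.4721
Scalar projection = u.v / |v| = 14 / sqrt(20) = 3.1305

3.1305


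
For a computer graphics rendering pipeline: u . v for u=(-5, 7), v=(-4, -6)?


u . v = u_x*v_x + u_y*v_y = (-5)*(-4) + 7*(-6)
= 20 + (-42) = -22

-22


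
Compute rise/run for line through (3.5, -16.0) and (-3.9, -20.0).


slope = (y2-y1)/(x2-x1) = ((-20)-(-16))/((-3.9)-3.5) = (-4)/(-7.4) = 0.5405

0.5405


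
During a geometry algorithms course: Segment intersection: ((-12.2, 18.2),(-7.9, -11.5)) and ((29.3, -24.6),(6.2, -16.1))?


Cross products: d1=-635.93, d2=13.59, d3=1048.51, d4=398.99
d1*d2 < 0 and d3*d4 < 0? no

No, they don't intersect


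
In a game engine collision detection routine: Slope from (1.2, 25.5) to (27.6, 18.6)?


slope = (y2-y1)/(x2-x1) = (18.6-25.5)/(27.6-1.2) = (-6.9)/26.4 = -0.2614

-0.2614


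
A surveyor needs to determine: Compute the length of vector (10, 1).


|u| = sqrt(10^2 + 1^2) = sqrt(101) = 10.0499

10.0499


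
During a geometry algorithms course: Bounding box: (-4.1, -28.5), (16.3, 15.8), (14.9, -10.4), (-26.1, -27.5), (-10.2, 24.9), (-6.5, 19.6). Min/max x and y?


x range: [-26.1, 16.3]
y range: [-28.5, 24.9]
Bounding box: (-26.1,-28.5) to (16.3,24.9)

(-26.1,-28.5) to (16.3,24.9)


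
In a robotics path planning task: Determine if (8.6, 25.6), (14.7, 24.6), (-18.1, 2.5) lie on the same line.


Cross product: (14.7-8.6)*(2.5-25.6) - (24.6-25.6)*((-18.1)-8.6)
= -167.61

No, not collinear


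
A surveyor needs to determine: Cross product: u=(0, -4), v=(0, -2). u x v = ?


u x v = u_x*v_y - u_y*v_x = 0*(-2) - (-4)*0
= 0 - 0 = 0

0


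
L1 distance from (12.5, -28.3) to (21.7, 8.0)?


|12.5-21.7| + |(-28.3)-8| = 9.2 + 36.3 = 45.5

45.5


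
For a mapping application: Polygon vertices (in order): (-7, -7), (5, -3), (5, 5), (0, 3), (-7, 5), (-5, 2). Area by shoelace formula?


Shoelace sum: ((-7)*(-3) - 5*(-7)) + (5*5 - 5*(-3)) + (5*3 - 0*5) + (0*5 - (-7)*3) + ((-7)*2 - (-5)*5) + ((-5)*(-7) - (-7)*2)
= 192
Area = |192|/2 = 96

96


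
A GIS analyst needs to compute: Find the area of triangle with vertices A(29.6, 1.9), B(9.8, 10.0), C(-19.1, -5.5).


Area = |x_A(y_B-y_C) + x_B(y_C-y_A) + x_C(y_A-y_B)|/2
= |458.8 + (-72.52) + 154.71|/2
= 540.99/2 = 270.495

270.495


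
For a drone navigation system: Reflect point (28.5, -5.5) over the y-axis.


Reflection over y-axis: (x,y) -> (-x,y)
(28.5, -5.5) -> (-28.5, -5.5)

(-28.5, -5.5)


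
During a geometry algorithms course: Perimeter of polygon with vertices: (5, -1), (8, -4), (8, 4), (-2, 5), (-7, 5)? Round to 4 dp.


Sides: (5, -1)->(8, -4): sqrt(18) = 4.242641, (8, -4)->(8, 4): sqrt(64) = 8, (8, 4)->(-2, 5): sqrt(101) = 10.049876, (-2, 5)->(-7, 5): sqrt(25) = 5, (-7, 5)->(5, -1): sqrt(180) = 13.416408
Sum = 40.708925
Perimeter = 40.7089

40.7089


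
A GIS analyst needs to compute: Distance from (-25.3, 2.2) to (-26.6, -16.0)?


dx=-1.3, dy=-18.2
d^2 = (-1.3)^2 + (-18.2)^2 = 332.93
d = sqrt(332.93) = 18.2464

18.2464


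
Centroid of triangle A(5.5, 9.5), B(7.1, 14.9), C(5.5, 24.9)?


Centroid = ((x_A+x_B+x_C)/3, (y_A+y_B+y_C)/3)
= ((5.5+7.1+5.5)/3, (9.5+14.9+24.9)/3)
= (6.0333, 16.4333)

(6.0333, 16.4333)


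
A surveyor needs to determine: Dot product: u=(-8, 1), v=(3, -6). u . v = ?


u . v = u_x*v_x + u_y*v_y = (-8)*3 + 1*(-6)
= (-24) + (-6) = -30

-30


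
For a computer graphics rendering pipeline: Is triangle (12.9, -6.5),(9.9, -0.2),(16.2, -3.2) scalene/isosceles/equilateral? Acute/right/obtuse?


Side lengths squared: AB^2=48.69, BC^2=48.69, CA^2=21.78
Sorted: [21.78, 48.69, 48.69]
By sides: Isosceles, By angles: Acute

Isosceles, Acute


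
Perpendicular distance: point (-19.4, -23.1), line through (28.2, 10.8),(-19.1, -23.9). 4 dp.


|cross product| = 48.25
|line direction| = sqrt(3441.38) = 58.6633
Distance = 48.25/sqrt(3441.38) = 0.8225

0.8225


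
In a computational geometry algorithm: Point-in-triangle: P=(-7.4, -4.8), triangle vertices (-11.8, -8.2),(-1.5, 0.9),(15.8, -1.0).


Cross products: AB x AP = -5.02, BC x BP = -109.82, CA x CP = -62.16
All same sign? yes

Yes, inside


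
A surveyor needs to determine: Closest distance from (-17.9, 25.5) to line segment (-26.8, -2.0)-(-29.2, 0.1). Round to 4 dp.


Project P onto AB: t = 1 (clamped to [0,1])
Closest point on segment: (-29.2, 0.1)
Distance: 27.8002

27.8002


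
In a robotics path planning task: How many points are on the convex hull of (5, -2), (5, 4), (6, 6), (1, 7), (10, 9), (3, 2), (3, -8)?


Convex hull vertices (CCW): (1, 7), (3, -8), (10, 9)
Count = 3

3


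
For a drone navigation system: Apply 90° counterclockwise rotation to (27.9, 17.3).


90° CCW: (x,y) -> (-y, x)
(27.9,17.3) -> (-17.3, 27.9)

(-17.3, 27.9)


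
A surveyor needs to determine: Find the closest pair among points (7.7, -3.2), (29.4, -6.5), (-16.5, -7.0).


d(P0,P1) = 21.9495, d(P0,P2) = 24.4965, d(P1,P2) = 45.9027
Closest: P0 and P1

Closest pair: (7.7, -3.2) and (29.4, -6.5), distance = 21.9495


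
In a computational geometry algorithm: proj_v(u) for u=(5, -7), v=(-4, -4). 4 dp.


u.v = 8, |v| = sqrt(32) = 5.6569
Scalar projection = u.v / |v| = 8 / sqrt(32) = 1.4142

1.4142


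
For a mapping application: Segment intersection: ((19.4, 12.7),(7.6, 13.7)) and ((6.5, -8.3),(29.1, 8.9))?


Cross products: d1=252.72, d2=478.28, d3=260.7, d4=35.14
d1*d2 < 0 and d3*d4 < 0? no

No, they don't intersect


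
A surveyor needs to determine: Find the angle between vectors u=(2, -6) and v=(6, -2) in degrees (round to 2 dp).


u.v = 24, |u| = sqrt(40) = 6.3246, |v| = sqrt(40) = 6.3246
cos(theta) = u.v/(|u||v|) = 24/sqrt(1600) = 0.6
theta = acos(0.6) = 53.13 degrees

53.13 degrees


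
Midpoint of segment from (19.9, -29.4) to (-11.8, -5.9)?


M = ((19.9+(-11.8))/2, ((-29.4)+(-5.9))/2)
= (4.05, -17.65)

(4.05, -17.65)


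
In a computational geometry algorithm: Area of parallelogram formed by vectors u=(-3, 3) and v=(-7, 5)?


|u x v| = |(-3)*5 - 3*(-7)|
= |(-15) - (-21)| = 6

6


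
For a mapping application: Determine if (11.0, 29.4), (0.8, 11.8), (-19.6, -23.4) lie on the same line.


Cross product: (0.8-11)*((-23.4)-29.4) - (11.8-29.4)*((-19.6)-11)
= 0

Yes, collinear


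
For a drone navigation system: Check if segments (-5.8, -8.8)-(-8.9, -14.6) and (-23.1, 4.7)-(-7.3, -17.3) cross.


Cross products: d1=167.3, d2=7.46, d3=-142.19, d4=17.65
d1*d2 < 0 and d3*d4 < 0? no

No, they don't intersect


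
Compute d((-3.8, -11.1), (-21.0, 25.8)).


dx=-17.2, dy=36.9
d^2 = (-17.2)^2 + 36.9^2 = 1657.45
d = sqrt(1657.45) = 40.7118

40.7118


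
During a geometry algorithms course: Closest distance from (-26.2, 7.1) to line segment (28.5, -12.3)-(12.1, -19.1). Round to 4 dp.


Project P onto AB: t = 1 (clamped to [0,1])
Closest point on segment: (12.1, -19.1)
Distance: 46.404

46.404


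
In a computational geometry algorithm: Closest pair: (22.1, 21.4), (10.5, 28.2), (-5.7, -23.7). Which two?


d(P0,P1) = 13.4462, d(P0,P2) = 52.9797, d(P1,P2) = 54.3696
Closest: P0 and P1

Closest pair: (22.1, 21.4) and (10.5, 28.2), distance = 13.4462


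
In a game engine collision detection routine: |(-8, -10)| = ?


|u| = sqrt((-8)^2 + (-10)^2) = sqrt(164) = 12.8062

12.8062


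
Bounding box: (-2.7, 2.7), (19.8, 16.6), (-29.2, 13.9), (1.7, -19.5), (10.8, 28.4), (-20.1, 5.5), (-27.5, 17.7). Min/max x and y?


x range: [-29.2, 19.8]
y range: [-19.5, 28.4]
Bounding box: (-29.2,-19.5) to (19.8,28.4)

(-29.2,-19.5) to (19.8,28.4)


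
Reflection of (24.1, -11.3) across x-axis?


Reflection over x-axis: (x,y) -> (x,-y)
(24.1, -11.3) -> (24.1, 11.3)

(24.1, 11.3)


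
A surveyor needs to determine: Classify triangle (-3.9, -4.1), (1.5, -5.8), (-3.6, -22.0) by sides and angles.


Side lengths squared: AB^2=32.05, BC^2=288.45, CA^2=320.5
Sorted: [32.05, 288.45, 320.5]
By sides: Scalene, By angles: Right

Scalene, Right


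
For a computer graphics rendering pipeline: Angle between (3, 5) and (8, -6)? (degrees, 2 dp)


u.v = -6, |u| = sqrt(34) = 5.831, |v| = sqrt(100) = 10
cos(theta) = u.v/(|u||v|) = -6/sqrt(3400) = -0.102899
theta = acos(-0.102899) = 95.91 degrees

95.91 degrees


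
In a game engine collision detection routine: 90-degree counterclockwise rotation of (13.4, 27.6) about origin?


90° CCW: (x,y) -> (-y, x)
(13.4,27.6) -> (-27.6, 13.4)

(-27.6, 13.4)


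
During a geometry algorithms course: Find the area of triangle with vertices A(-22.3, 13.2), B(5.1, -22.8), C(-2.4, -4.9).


Area = |x_A(y_B-y_C) + x_B(y_C-y_A) + x_C(y_A-y_B)|/2
= |399.17 + (-92.31) + (-86.4)|/2
= 220.46/2 = 110.23

110.23


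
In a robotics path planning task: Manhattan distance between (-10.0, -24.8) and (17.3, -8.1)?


|(-10)-17.3| + |(-24.8)-(-8.1)| = 27.3 + 16.7 = 44

44


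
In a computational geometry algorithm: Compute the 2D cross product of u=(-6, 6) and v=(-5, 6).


u x v = u_x*v_y - u_y*v_x = (-6)*6 - 6*(-5)
= (-36) - (-30) = -6

-6


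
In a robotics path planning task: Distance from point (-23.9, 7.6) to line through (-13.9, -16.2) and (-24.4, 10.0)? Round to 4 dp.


|cross product| = 12.1
|line direction| = sqrt(796.69) = 28.2257
Distance = 12.1/sqrt(796.69) = 0.4287

0.4287


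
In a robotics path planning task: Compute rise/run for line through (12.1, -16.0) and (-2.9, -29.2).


slope = (y2-y1)/(x2-x1) = ((-29.2)-(-16))/((-2.9)-12.1) = (-13.2)/(-15) = 0.88

0.88


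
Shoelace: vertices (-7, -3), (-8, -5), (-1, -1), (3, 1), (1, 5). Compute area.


Shoelace sum: ((-7)*(-5) - (-8)*(-3)) + ((-8)*(-1) - (-1)*(-5)) + ((-1)*1 - 3*(-1)) + (3*5 - 1*1) + (1*(-3) - (-7)*5)
= 62
Area = |62|/2 = 31

31


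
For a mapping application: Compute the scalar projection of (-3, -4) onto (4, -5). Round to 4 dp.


u.v = 8, |v| = sqrt(41) = 6.4031
Scalar projection = u.v / |v| = 8 / sqrt(41) = 1.2494

1.2494


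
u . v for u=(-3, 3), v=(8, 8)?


u . v = u_x*v_x + u_y*v_y = (-3)*8 + 3*8
= (-24) + 24 = 0

0


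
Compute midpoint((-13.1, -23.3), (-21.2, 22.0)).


M = (((-13.1)+(-21.2))/2, ((-23.3)+22)/2)
= (-17.15, -0.65)

(-17.15, -0.65)


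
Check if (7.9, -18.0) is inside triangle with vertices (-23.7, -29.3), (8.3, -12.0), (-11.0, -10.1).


Cross products: AB x AP = -185.08, BC x BP = 116.56, CA x CP = 463.21
All same sign? no

No, outside


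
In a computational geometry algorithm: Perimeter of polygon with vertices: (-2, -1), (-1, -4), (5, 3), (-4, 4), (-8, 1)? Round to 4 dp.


Sides: (-2, -1)->(-1, -4): sqrt(10) = 3.162278, (-1, -4)->(5, 3): sqrt(85) = 9.219544, (5, 3)->(-4, 4): sqrt(82) = 9.055385, (-4, 4)->(-8, 1): sqrt(25) = 5, (-8, 1)->(-2, -1): sqrt(40) = 6.324555
Sum = 32.761762
Perimeter = 32.7618

32.7618


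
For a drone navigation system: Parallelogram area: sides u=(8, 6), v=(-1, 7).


|u x v| = |8*7 - 6*(-1)|
= |56 - (-6)| = 62

62


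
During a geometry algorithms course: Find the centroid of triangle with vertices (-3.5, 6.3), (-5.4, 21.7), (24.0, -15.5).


Centroid = ((x_A+x_B+x_C)/3, (y_A+y_B+y_C)/3)
= (((-3.5)+(-5.4)+24)/3, (6.3+21.7+(-15.5))/3)
= (5.0333, 4.1667)

(5.0333, 4.1667)


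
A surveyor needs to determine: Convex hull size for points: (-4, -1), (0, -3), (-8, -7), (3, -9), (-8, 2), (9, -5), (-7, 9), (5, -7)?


Convex hull vertices (CCW): (-8, -7), (3, -9), (9, -5), (-7, 9), (-8, 2)
Count = 5

5


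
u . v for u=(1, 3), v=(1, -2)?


u . v = u_x*v_x + u_y*v_y = 1*1 + 3*(-2)
= 1 + (-6) = -5

-5


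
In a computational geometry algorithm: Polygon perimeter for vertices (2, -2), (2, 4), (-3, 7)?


Sides: (2, -2)->(2, 4): sqrt(36) = 6, (2, 4)->(-3, 7): sqrt(34) = 5.830952, (-3, 7)->(2, -2): sqrt(106) = 10.29563
Sum = 22.126582
Perimeter = 22.1266

22.1266


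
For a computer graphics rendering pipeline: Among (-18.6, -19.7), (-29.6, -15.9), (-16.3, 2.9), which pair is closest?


d(P0,P1) = 11.6379, d(P0,P2) = 22.7167, d(P1,P2) = 23.0289
Closest: P0 and P1

Closest pair: (-18.6, -19.7) and (-29.6, -15.9), distance = 11.6379


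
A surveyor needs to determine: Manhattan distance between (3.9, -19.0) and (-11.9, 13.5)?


|3.9-(-11.9)| + |(-19)-13.5| = 15.8 + 32.5 = 48.3

48.3


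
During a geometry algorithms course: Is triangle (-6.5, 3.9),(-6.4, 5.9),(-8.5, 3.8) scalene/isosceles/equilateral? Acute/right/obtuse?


Side lengths squared: AB^2=4.01, BC^2=8.82, CA^2=4.01
Sorted: [4.01, 4.01, 8.82]
By sides: Isosceles, By angles: Obtuse

Isosceles, Obtuse


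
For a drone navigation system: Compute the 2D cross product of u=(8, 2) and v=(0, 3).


u x v = u_x*v_y - u_y*v_x = 8*3 - 2*0
= 24 - 0 = 24

24


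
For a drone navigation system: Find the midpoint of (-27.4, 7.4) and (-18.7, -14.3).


M = (((-27.4)+(-18.7))/2, (7.4+(-14.3))/2)
= (-23.05, -3.45)

(-23.05, -3.45)


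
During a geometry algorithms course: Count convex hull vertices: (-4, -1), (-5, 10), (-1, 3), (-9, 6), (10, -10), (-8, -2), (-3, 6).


Convex hull vertices (CCW): (-9, 6), (-8, -2), (10, -10), (-5, 10)
Count = 4

4


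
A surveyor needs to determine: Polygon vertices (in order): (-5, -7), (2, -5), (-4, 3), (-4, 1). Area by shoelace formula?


Shoelace sum: ((-5)*(-5) - 2*(-7)) + (2*3 - (-4)*(-5)) + ((-4)*1 - (-4)*3) + ((-4)*(-7) - (-5)*1)
= 66
Area = |66|/2 = 33

33


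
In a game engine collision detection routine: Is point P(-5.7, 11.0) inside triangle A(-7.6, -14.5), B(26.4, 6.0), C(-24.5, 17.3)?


Cross products: AB x AP = 828.05, BC x BP = 108.23, CA x CP = 491.37
All same sign? yes

Yes, inside


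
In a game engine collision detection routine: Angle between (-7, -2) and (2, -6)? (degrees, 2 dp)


u.v = -2, |u| = sqrt(53) = 7.2801, |v| = sqrt(40) = 6.3246
cos(theta) = u.v/(|u||v|) = -2/sqrt(2120) = -0.043437
theta = acos(-0.043437) = 92.49 degrees

92.49 degrees


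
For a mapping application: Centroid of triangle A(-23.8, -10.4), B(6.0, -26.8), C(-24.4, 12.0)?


Centroid = ((x_A+x_B+x_C)/3, (y_A+y_B+y_C)/3)
= (((-23.8)+6+(-24.4))/3, ((-10.4)+(-26.8)+12)/3)
= (-14.0667, -8.4)

(-14.0667, -8.4)


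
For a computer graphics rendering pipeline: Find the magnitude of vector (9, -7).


|u| = sqrt(9^2 + (-7)^2) = sqrt(130) = 11.4018

11.4018


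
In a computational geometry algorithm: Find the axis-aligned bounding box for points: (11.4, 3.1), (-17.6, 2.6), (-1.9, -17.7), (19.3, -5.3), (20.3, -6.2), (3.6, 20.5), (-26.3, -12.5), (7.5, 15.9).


x range: [-26.3, 20.3]
y range: [-17.7, 20.5]
Bounding box: (-26.3,-17.7) to (20.3,20.5)

(-26.3,-17.7) to (20.3,20.5)


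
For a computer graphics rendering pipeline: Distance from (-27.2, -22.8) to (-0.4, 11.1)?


dx=26.8, dy=33.9
d^2 = 26.8^2 + 33.9^2 = 1867.45
d = sqrt(1867.45) = 43.214

43.214


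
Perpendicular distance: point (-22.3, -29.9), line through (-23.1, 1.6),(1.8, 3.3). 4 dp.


|cross product| = 785.71
|line direction| = sqrt(622.9) = 24.958
Distance = 785.71/sqrt(622.9) = 31.4813

31.4813


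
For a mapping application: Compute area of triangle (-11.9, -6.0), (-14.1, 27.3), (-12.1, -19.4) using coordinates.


Area = |x_A(y_B-y_C) + x_B(y_C-y_A) + x_C(y_A-y_B)|/2
= |(-555.73) + 188.94 + 402.93|/2
= 36.14/2 = 18.07

18.07


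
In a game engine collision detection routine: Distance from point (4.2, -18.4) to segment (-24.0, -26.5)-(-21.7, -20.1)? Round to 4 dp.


Project P onto AB: t = 1 (clamped to [0,1])
Closest point on segment: (-21.7, -20.1)
Distance: 25.9557

25.9557


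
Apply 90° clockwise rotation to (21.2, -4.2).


90° CW: (x,y) -> (y, -x)
(21.2,-4.2) -> (-4.2, -21.2)

(-4.2, -21.2)


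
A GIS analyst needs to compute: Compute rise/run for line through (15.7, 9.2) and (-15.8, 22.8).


slope = (y2-y1)/(x2-x1) = (22.8-9.2)/((-15.8)-15.7) = 13.6/(-31.5) = -0.4317

-0.4317


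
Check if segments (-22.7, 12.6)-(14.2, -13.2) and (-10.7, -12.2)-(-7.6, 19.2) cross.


Cross products: d1=453.68, d2=-784.96, d3=-605.52, d4=633.12
d1*d2 < 0 and d3*d4 < 0? yes

Yes, they intersect


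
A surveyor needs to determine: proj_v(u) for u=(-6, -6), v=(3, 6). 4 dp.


u.v = -54, |v| = sqrt(45) = 6.7082
Scalar projection = u.v / |v| = -54 / sqrt(45) = -8.0498

-8.0498


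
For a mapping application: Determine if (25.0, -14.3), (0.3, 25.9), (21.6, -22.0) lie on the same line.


Cross product: (0.3-25)*((-22)-(-14.3)) - (25.9-(-14.3))*(21.6-25)
= 326.87

No, not collinear


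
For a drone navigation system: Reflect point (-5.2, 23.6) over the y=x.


Reflection over y=x: (x,y) -> (y,x)
(-5.2, 23.6) -> (23.6, -5.2)

(23.6, -5.2)


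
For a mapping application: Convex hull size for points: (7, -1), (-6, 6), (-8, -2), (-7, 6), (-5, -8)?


Convex hull vertices (CCW): (-8, -2), (-5, -8), (7, -1), (-6, 6), (-7, 6)
Count = 5

5


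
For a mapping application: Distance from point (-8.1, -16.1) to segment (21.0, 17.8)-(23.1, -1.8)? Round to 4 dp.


Project P onto AB: t = 1 (clamped to [0,1])
Closest point on segment: (23.1, -1.8)
Distance: 34.321

34.321


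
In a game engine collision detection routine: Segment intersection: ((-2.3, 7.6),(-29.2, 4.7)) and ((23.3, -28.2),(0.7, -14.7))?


Cross products: d1=-463.48, d2=-34.79, d3=1037.26, d4=608.57
d1*d2 < 0 and d3*d4 < 0? no

No, they don't intersect


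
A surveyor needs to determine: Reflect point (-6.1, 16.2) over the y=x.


Reflection over y=x: (x,y) -> (y,x)
(-6.1, 16.2) -> (16.2, -6.1)

(16.2, -6.1)


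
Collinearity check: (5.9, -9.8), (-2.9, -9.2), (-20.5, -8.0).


Cross product: ((-2.9)-5.9)*((-8)-(-9.8)) - ((-9.2)-(-9.8))*((-20.5)-5.9)
= 0

Yes, collinear


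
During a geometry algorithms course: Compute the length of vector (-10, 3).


|u| = sqrt((-10)^2 + 3^2) = sqrt(109) = 10.4403

10.4403


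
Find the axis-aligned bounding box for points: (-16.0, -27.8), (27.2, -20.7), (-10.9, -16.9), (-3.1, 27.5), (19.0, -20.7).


x range: [-16, 27.2]
y range: [-27.8, 27.5]
Bounding box: (-16,-27.8) to (27.2,27.5)

(-16,-27.8) to (27.2,27.5)


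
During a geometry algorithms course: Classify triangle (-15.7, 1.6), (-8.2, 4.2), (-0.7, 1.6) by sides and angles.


Side lengths squared: AB^2=63.01, BC^2=63.01, CA^2=225
Sorted: [63.01, 63.01, 225]
By sides: Isosceles, By angles: Obtuse

Isosceles, Obtuse


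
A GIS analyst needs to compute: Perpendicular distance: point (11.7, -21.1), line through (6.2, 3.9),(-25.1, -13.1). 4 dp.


|cross product| = 876
|line direction| = sqrt(1268.69) = 35.6187
Distance = 876/sqrt(1268.69) = 24.5938

24.5938


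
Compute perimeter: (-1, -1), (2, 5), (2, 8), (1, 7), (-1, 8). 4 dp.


Sides: (-1, -1)->(2, 5): sqrt(45) = 6.708204, (2, 5)->(2, 8): sqrt(9) = 3, (2, 8)->(1, 7): sqrt(2) = 1.414214, (1, 7)->(-1, 8): sqrt(5) = 2.236068, (-1, 8)->(-1, -1): sqrt(81) = 9
Sum = 22.358486
Perimeter = 22.3585

22.3585


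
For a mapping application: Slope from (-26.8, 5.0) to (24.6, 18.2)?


slope = (y2-y1)/(x2-x1) = (18.2-5)/(24.6-(-26.8)) = 13.2/51.4 = 0.2568

0.2568


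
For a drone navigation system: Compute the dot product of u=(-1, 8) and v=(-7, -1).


u . v = u_x*v_x + u_y*v_y = (-1)*(-7) + 8*(-1)
= 7 + (-8) = -1

-1


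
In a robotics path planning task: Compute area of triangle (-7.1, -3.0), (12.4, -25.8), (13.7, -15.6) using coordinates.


Area = |x_A(y_B-y_C) + x_B(y_C-y_A) + x_C(y_A-y_B)|/2
= |72.42 + (-156.24) + 312.36|/2
= 228.54/2 = 114.27

114.27


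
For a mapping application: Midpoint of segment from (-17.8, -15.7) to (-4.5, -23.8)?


M = (((-17.8)+(-4.5))/2, ((-15.7)+(-23.8))/2)
= (-11.15, -19.75)

(-11.15, -19.75)


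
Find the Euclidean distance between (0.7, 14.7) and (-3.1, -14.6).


dx=-3.8, dy=-29.3
d^2 = (-3.8)^2 + (-29.3)^2 = 872.93
d = sqrt(872.93) = 29.5454

29.5454


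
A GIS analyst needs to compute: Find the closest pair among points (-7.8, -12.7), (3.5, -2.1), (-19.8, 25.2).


d(P0,P1) = 15.4935, d(P0,P2) = 39.7544, d(P1,P2) = 35.8912
Closest: P0 and P1

Closest pair: (-7.8, -12.7) and (3.5, -2.1), distance = 15.4935


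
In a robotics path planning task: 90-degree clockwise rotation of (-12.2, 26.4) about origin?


90° CW: (x,y) -> (y, -x)
(-12.2,26.4) -> (26.4, 12.2)

(26.4, 12.2)


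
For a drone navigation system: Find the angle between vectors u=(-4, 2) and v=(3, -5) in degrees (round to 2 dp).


u.v = -22, |u| = sqrt(20) = 4.4721, |v| = sqrt(34) = 5.831
cos(theta) = u.v/(|u||v|) = -22/sqrt(680) = -0.843661
theta = acos(-0.843661) = 147.53 degrees

147.53 degrees


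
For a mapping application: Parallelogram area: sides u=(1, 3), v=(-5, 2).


|u x v| = |1*2 - 3*(-5)|
= |2 - (-15)| = 17

17


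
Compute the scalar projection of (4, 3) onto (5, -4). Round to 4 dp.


u.v = 8, |v| = sqrt(41) = 6.4031
Scalar projection = u.v / |v| = 8 / sqrt(41) = 1.2494

1.2494


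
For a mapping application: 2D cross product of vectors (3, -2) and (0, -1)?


u x v = u_x*v_y - u_y*v_x = 3*(-1) - (-2)*0
= (-3) - 0 = -3

-3


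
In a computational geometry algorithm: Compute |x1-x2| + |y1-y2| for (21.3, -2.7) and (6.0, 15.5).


|21.3-6| + |(-2.7)-15.5| = 15.3 + 18.2 = 33.5

33.5


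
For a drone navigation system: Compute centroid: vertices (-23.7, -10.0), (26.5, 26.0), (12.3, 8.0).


Centroid = ((x_A+x_B+x_C)/3, (y_A+y_B+y_C)/3)
= (((-23.7)+26.5+12.3)/3, ((-10)+26+8)/3)
= (5.0333, 8)

(5.0333, 8)


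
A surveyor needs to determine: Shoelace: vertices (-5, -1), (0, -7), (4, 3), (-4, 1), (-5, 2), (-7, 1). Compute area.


Shoelace sum: ((-5)*(-7) - 0*(-1)) + (0*3 - 4*(-7)) + (4*1 - (-4)*3) + ((-4)*2 - (-5)*1) + ((-5)*1 - (-7)*2) + ((-7)*(-1) - (-5)*1)
= 97
Area = |97|/2 = 48.5

48.5


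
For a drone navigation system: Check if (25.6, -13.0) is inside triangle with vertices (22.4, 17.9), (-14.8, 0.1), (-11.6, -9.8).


Cross products: AB x AP = 1206.44, BC x BP = 358.04, CA x CP = -1139.24
All same sign? no

No, outside


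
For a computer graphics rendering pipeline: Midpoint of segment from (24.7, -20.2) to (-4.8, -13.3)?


M = ((24.7+(-4.8))/2, ((-20.2)+(-13.3))/2)
= (9.95, -16.75)

(9.95, -16.75)


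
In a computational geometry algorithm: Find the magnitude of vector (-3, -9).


|u| = sqrt((-3)^2 + (-9)^2) = sqrt(90) = 9.4868

9.4868


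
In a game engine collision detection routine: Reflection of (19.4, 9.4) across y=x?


Reflection over y=x: (x,y) -> (y,x)
(19.4, 9.4) -> (9.4, 19.4)

(9.4, 19.4)


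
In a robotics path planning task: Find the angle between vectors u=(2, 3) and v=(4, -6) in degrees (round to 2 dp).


u.v = -10, |u| = sqrt(13) = 3.6056, |v| = sqrt(52) = 7.2111
cos(theta) = u.v/(|u||v|) = -10/sqrt(676) = -0.384615
theta = acos(-0.384615) = 112.62 degrees

112.62 degrees


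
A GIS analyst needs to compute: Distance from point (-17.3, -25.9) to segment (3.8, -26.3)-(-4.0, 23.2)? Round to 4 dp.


Project P onto AB: t = 0.0734 (clamped to [0,1])
Closest point on segment: (3.2273, -22.6654)
Distance: 20.7806

20.7806


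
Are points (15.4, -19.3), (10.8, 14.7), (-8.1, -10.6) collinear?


Cross product: (10.8-15.4)*((-10.6)-(-19.3)) - (14.7-(-19.3))*((-8.1)-15.4)
= 758.98

No, not collinear


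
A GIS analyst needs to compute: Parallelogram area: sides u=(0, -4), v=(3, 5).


|u x v| = |0*5 - (-4)*3|
= |0 - (-12)| = 12

12


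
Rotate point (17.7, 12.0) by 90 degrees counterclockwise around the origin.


90° CCW: (x,y) -> (-y, x)
(17.7,12) -> (-12, 17.7)

(-12, 17.7)


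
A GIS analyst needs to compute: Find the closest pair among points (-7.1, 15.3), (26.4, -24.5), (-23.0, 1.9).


d(P0,P1) = 52.022, d(P0,P2) = 20.7935, d(P1,P2) = 56.0118
Closest: P0 and P2

Closest pair: (-7.1, 15.3) and (-23.0, 1.9), distance = 20.7935


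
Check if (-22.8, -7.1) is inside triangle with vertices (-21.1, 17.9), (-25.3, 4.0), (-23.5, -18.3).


Cross products: AB x AP = 81.37, BC x BP = 35.77, CA x CP = 1.54
All same sign? yes

Yes, inside
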